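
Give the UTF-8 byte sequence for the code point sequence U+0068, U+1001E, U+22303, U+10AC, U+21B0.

68 F0 90 80 9E F0 A2 8C 83 E1 82 AC E2 86 B0

U+0068: 1-byte form → 68.
U+1001E: 4-byte form → F0 90 80 9E.
U+22303: 4-byte form → F0 A2 8C 83.
U+10AC: 3-byte form → E1 82 AC.
U+21B0: 3-byte form → E2 86 B0.
Concatenated (15 bytes): 68 F0 90 80 9E F0 A2 8C 83 E1 82 AC E2 86 B0.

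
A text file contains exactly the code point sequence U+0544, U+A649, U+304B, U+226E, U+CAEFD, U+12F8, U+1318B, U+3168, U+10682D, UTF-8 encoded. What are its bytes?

D5 84 EA 99 89 E3 81 8B E2 89 AE F3 8A BB BD E1 8B B8 F0 93 86 8B E3 85 A8 F4 86 A0 AD

U+0544: 2-byte form → D5 84.
U+A649: 3-byte form → EA 99 89.
U+304B: 3-byte form → E3 81 8B.
U+226E: 3-byte form → E2 89 AE.
U+CAEFD: 4-byte form → F3 8A BB BD.
U+12F8: 3-byte form → E1 8B B8.
U+1318B: 4-byte form → F0 93 86 8B.
U+3168: 3-byte form → E3 85 A8.
U+10682D: 4-byte form → F4 86 A0 AD.
Concatenated (29 bytes): D5 84 EA 99 89 E3 81 8B E2 89 AE F3 8A BB BD E1 8B B8 F0 93 86 8B E3 85 A8 F4 86 A0 AD.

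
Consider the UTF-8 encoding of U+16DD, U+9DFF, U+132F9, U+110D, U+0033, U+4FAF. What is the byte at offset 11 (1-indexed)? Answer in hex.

1-indexed offset 11 is 0-indexed offset 10.
U+16DD → 3-byte form E1 9B 9D at offsets 0–2.
U+9DFF → 3-byte form E9 B7 BF at offsets 3–5.
U+132F9 → 4-byte form F0 93 8B B9 at offsets 6–9.
U+110D → 3-byte form E1 84 8D at offsets 10–12.
Offset 10 falls in char 4's range; it's byte 1 of E1 84 8D = 0xE1.

0xE1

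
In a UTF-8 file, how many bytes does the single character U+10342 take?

4

U+10342 = 0x10342. UTF-8 uses 1 byte below 0x80, 2 below 0x800, 3 below 0x10000, 4 up to 0x10FFFF. 0x10342 is in U+10000–U+10FFFF → 4 bytes.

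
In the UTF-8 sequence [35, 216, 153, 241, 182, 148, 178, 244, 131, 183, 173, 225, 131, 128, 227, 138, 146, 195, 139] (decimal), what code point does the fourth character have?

U+103DED

Offset 0: leading byte 0x23 = 00100011 → 1-byte char #1 = 23.
Offset 1: leading byte 0xD8 = 11011000 → 2-byte char #2 = D8 99.
Offset 3: leading byte 0xF1 = 11110001 → 4-byte char #3 = F1 B6 94 B2.
Offset 7: leading byte 0xF4 = 11110100 → 4-byte char #4 = F4 83 B7 AD.
Leading byte 0xF4 = 11110100 matches 11110xxx → 4-byte sequence.
Byte 1: 0xF4 = 11110100, payload 100 (3 bits).
Byte 2: 0x83 = 10000011 (10xxxxxx ✓), payload 000011.
Byte 3: 0xB7 = 10110111 (10xxxxxx ✓), payload 110111.
Byte 4: 0xAD = 10101101 (10xxxxxx ✓), payload 101101.
Concatenate: 100000011110111101101 = 0x103DED (21 bits → U+103DED).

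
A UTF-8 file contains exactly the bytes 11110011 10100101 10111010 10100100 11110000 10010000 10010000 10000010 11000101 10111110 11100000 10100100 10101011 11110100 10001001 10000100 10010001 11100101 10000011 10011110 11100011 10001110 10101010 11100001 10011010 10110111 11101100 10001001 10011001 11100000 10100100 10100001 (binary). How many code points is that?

Byte at offset 0: 0xF3 = 11110011 → 4-byte char (#1). Advance 4.
Byte at offset 4: 0xF0 = 11110000 → 4-byte char (#2). Advance 4.
Byte at offset 8: 0xC5 = 11000101 → 2-byte char (#3). Advance 2.
Byte at offset 10: 0xE0 = 11100000 → 3-byte char (#4). Advance 3.
Byte at offset 13: 0xF4 = 11110100 → 4-byte char (#5). Advance 4.
Byte at offset 17: 0xE5 = 11100101 → 3-byte char (#6). Advance 3.
Byte at offset 20: 0xE3 = 11100011 → 3-byte char (#7). Advance 3.
Byte at offset 23: 0xE1 = 11100001 → 3-byte char (#8). Advance 3.
Byte at offset 26: 0xEC = 11101100 → 3-byte char (#9). Advance 3.
Byte at offset 29: 0xE0 = 11100000 → 3-byte char (#10). Advance 3.
Reached end at offset 32 after 10 code points.

10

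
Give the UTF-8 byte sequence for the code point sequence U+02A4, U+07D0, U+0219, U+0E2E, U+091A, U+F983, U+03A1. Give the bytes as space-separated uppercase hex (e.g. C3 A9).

U+02A4: 2-byte form → CA A4.
U+07D0: 2-byte form → DF 90.
U+0219: 2-byte form → C8 99.
U+0E2E: 3-byte form → E0 B8 AE.
U+091A: 3-byte form → E0 A4 9A.
U+F983: 3-byte form → EF A6 83.
U+03A1: 2-byte form → CE A1.
Concatenated (17 bytes): CA A4 DF 90 C8 99 E0 B8 AE E0 A4 9A EF A6 83 CE A1.

CA A4 DF 90 C8 99 E0 B8 AE E0 A4 9A EF A6 83 CE A1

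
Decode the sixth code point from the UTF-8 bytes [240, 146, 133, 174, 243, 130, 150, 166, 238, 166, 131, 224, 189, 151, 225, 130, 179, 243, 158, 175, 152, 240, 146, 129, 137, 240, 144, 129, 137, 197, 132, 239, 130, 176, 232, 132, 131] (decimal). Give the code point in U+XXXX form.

Offset 0: leading byte 0xF0 = 11110000 → 4-byte char #1 = F0 92 85 AE.
Offset 4: leading byte 0xF3 = 11110011 → 4-byte char #2 = F3 82 96 A6.
Offset 8: leading byte 0xEE = 11101110 → 3-byte char #3 = EE A6 83.
Offset 11: leading byte 0xE0 = 11100000 → 3-byte char #4 = E0 BD 97.
Offset 14: leading byte 0xE1 = 11100001 → 3-byte char #5 = E1 82 B3.
Offset 17: leading byte 0xF3 = 11110011 → 4-byte char #6 = F3 9E AF 98.
Leading byte 0xF3 = 11110011 matches 11110xxx → 4-byte sequence.
Byte 1: 0xF3 = 11110011, payload 011 (3 bits).
Byte 2: 0x9E = 10011110 (10xxxxxx ✓), payload 011110.
Byte 3: 0xAF = 10101111 (10xxxxxx ✓), payload 101111.
Byte 4: 0x98 = 10011000 (10xxxxxx ✓), payload 011000.
Concatenate: 011011110101111011000 = 0xDEBD8 (21 bits → U+DEBD8).

U+DEBD8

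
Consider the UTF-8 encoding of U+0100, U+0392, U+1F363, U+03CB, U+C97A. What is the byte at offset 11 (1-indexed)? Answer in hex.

1-indexed offset 11 is 0-indexed offset 10.
U+0100 → 2-byte form C4 80 at offsets 0–1.
U+0392 → 2-byte form CE 92 at offsets 2–3.
U+1F363 → 4-byte form F0 9F 8D A3 at offsets 4–7.
U+03CB → 2-byte form CF 8B at offsets 8–9.
U+C97A → 3-byte form EC A5 BA at offsets 10–12.
Offset 10 falls in char 5's range; it's byte 1 of EC A5 BA = 0xEC.

0xEC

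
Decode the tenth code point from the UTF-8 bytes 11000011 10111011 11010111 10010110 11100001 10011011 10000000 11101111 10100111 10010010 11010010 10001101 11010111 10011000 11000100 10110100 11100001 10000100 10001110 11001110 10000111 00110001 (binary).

U+0031

Offset 0: leading byte 0xC3 = 11000011 → 2-byte char #1 = C3 BB.
Offset 2: leading byte 0xD7 = 11010111 → 2-byte char #2 = D7 96.
Offset 4: leading byte 0xE1 = 11100001 → 3-byte char #3 = E1 9B 80.
Offset 7: leading byte 0xEF = 11101111 → 3-byte char #4 = EF A7 92.
Offset 10: leading byte 0xD2 = 11010010 → 2-byte char #5 = D2 8D.
Offset 12: leading byte 0xD7 = 11010111 → 2-byte char #6 = D7 98.
Offset 14: leading byte 0xC4 = 11000100 → 2-byte char #7 = C4 B4.
Offset 16: leading byte 0xE1 = 11100001 → 3-byte char #8 = E1 84 8E.
Offset 19: leading byte 0xCE = 11001110 → 2-byte char #9 = CE 87.
Offset 21: leading byte 0x31 = 00110001 → 1-byte char #10 = 31.
Leading byte 0x31 = 00110001 matches 0xxxxxxx → 1-byte sequence.
Byte 1: 0x31 = 00110001, payload 0110001 (7 bits).
Concatenate: 0110001 = 0x31 (7 bits → U+0031).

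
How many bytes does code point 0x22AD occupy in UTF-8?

U+22AD = 0x22AD. UTF-8 uses 1 byte below 0x80, 2 below 0x800, 3 below 0x10000, 4 up to 0x10FFFF. 0x22AD is in U+0800–U+FFFF → 3 bytes.

3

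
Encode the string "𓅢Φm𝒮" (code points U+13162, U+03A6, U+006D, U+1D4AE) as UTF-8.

F0 93 85 A2 CE A6 6D F0 9D 92 AE

U+13162: 4-byte form → F0 93 85 A2.
U+03A6: 2-byte form → CE A6.
U+006D: 1-byte form → 6D.
U+1D4AE: 4-byte form → F0 9D 92 AE.
Concatenated (11 bytes): F0 93 85 A2 CE A6 6D F0 9D 92 AE.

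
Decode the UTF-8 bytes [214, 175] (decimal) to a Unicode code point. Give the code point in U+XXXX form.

U+05AF

Leading byte 0xD6 = 11010110 matches 110xxxxx → 2-byte sequence.
Byte 1: 0xD6 = 11010110, payload 10110 (5 bits).
Byte 2: 0xAF = 10101111 (10xxxxxx ✓), payload 101111.
Concatenate: 10110101111 = 0x5AF (11 bits → U+05AF).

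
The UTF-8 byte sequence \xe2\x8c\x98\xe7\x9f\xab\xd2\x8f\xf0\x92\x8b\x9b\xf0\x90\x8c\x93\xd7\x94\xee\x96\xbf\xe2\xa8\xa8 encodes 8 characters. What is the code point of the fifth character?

U+10313

Offset 0: leading byte 0xE2 = 11100010 → 3-byte char #1 = E2 8C 98.
Offset 3: leading byte 0xE7 = 11100111 → 3-byte char #2 = E7 9F AB.
Offset 6: leading byte 0xD2 = 11010010 → 2-byte char #3 = D2 8F.
Offset 8: leading byte 0xF0 = 11110000 → 4-byte char #4 = F0 92 8B 9B.
Offset 12: leading byte 0xF0 = 11110000 → 4-byte char #5 = F0 90 8C 93.
Leading byte 0xF0 = 11110000 matches 11110xxx → 4-byte sequence.
Byte 1: 0xF0 = 11110000, payload 000 (3 bits).
Byte 2: 0x90 = 10010000 (10xxxxxx ✓), payload 010000.
Byte 3: 0x8C = 10001100 (10xxxxxx ✓), payload 001100.
Byte 4: 0x93 = 10010011 (10xxxxxx ✓), payload 010011.
Concatenate: 000010000001100010011 = 0x10313 (21 bits → U+10313).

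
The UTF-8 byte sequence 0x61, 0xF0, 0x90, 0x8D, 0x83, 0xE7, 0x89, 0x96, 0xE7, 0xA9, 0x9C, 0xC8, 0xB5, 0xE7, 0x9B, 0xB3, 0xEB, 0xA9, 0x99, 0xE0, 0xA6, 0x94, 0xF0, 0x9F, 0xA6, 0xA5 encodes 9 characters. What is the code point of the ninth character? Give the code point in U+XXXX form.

U+1F9A5

Offset 0: leading byte 0x61 = 01100001 → 1-byte char #1 = 61.
Offset 1: leading byte 0xF0 = 11110000 → 4-byte char #2 = F0 90 8D 83.
Offset 5: leading byte 0xE7 = 11100111 → 3-byte char #3 = E7 89 96.
Offset 8: leading byte 0xE7 = 11100111 → 3-byte char #4 = E7 A9 9C.
Offset 11: leading byte 0xC8 = 11001000 → 2-byte char #5 = C8 B5.
Offset 13: leading byte 0xE7 = 11100111 → 3-byte char #6 = E7 9B B3.
Offset 16: leading byte 0xEB = 11101011 → 3-byte char #7 = EB A9 99.
Offset 19: leading byte 0xE0 = 11100000 → 3-byte char #8 = E0 A6 94.
Offset 22: leading byte 0xF0 = 11110000 → 4-byte char #9 = F0 9F A6 A5.
Leading byte 0xF0 = 11110000 matches 11110xxx → 4-byte sequence.
Byte 1: 0xF0 = 11110000, payload 000 (3 bits).
Byte 2: 0x9F = 10011111 (10xxxxxx ✓), payload 011111.
Byte 3: 0xA6 = 10100110 (10xxxxxx ✓), payload 100110.
Byte 4: 0xA5 = 10100101 (10xxxxxx ✓), payload 100101.
Concatenate: 000011111100110100101 = 0x1F9A5 (21 bits → U+1F9A5).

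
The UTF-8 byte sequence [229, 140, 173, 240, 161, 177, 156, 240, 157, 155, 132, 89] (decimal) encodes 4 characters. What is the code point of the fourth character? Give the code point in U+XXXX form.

Offset 0: leading byte 0xE5 = 11100101 → 3-byte char #1 = E5 8C AD.
Offset 3: leading byte 0xF0 = 11110000 → 4-byte char #2 = F0 A1 B1 9C.
Offset 7: leading byte 0xF0 = 11110000 → 4-byte char #3 = F0 9D 9B 84.
Offset 11: leading byte 0x59 = 01011001 → 1-byte char #4 = 59.
Leading byte 0x59 = 01011001 matches 0xxxxxxx → 1-byte sequence.
Byte 1: 0x59 = 01011001, payload 1011001 (7 bits).
Concatenate: 1011001 = 0x59 (7 bits → U+0059).

U+0059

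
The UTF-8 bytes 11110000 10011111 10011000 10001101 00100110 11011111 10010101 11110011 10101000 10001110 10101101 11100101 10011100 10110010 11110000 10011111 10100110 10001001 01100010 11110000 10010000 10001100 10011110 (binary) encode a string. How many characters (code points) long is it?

8

Byte at offset 0: 0xF0 = 11110000 → 4-byte char (#1). Advance 4.
Byte at offset 4: 0x26 = 00100110 → 1-byte char (#2). Advance 1.
Byte at offset 5: 0xDF = 11011111 → 2-byte char (#3). Advance 2.
Byte at offset 7: 0xF3 = 11110011 → 4-byte char (#4). Advance 4.
Byte at offset 11: 0xE5 = 11100101 → 3-byte char (#5). Advance 3.
Byte at offset 14: 0xF0 = 11110000 → 4-byte char (#6). Advance 4.
Byte at offset 18: 0x62 = 01100010 → 1-byte char (#7). Advance 1.
Byte at offset 19: 0xF0 = 11110000 → 4-byte char (#8). Advance 4.
Reached end at offset 23 after 8 code points.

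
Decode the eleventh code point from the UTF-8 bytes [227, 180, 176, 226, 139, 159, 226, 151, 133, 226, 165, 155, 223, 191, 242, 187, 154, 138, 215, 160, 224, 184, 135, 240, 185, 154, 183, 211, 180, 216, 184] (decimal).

U+0638

Offset 0: leading byte 0xE3 = 11100011 → 3-byte char #1 = E3 B4 B0.
Offset 3: leading byte 0xE2 = 11100010 → 3-byte char #2 = E2 8B 9F.
Offset 6: leading byte 0xE2 = 11100010 → 3-byte char #3 = E2 97 85.
Offset 9: leading byte 0xE2 = 11100010 → 3-byte char #4 = E2 A5 9B.
Offset 12: leading byte 0xDF = 11011111 → 2-byte char #5 = DF BF.
Offset 14: leading byte 0xF2 = 11110010 → 4-byte char #6 = F2 BB 9A 8A.
Offset 18: leading byte 0xD7 = 11010111 → 2-byte char #7 = D7 A0.
Offset 20: leading byte 0xE0 = 11100000 → 3-byte char #8 = E0 B8 87.
Offset 23: leading byte 0xF0 = 11110000 → 4-byte char #9 = F0 B9 9A B7.
Offset 27: leading byte 0xD3 = 11010011 → 2-byte char #10 = D3 B4.
Offset 29: leading byte 0xD8 = 11011000 → 2-byte char #11 = D8 B8.
Leading byte 0xD8 = 11011000 matches 110xxxxx → 2-byte sequence.
Byte 1: 0xD8 = 11011000, payload 11000 (5 bits).
Byte 2: 0xB8 = 10111000 (10xxxxxx ✓), payload 111000.
Concatenate: 11000111000 = 0x638 (11 bits → U+0638).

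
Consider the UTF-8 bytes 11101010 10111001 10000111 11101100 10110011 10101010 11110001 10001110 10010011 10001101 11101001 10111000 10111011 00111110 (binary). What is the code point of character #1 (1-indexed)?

Offset 0: leading byte 0xEA = 11101010 → 3-byte char #1 = EA B9 87.
Leading byte 0xEA = 11101010 matches 1110xxxx → 3-byte sequence.
Byte 1: 0xEA = 11101010, payload 1010 (4 bits).
Byte 2: 0xB9 = 10111001 (10xxxxxx ✓), payload 111001.
Byte 3: 0x87 = 10000111 (10xxxxxx ✓), payload 000111.
Concatenate: 1010111001000111 = 0xAE47 (16 bits → U+AE47).

U+AE47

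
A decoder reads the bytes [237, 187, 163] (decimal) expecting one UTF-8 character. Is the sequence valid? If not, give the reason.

invalid (encodes a surrogate (U+D800–U+DFFF))

Structurally a 3-byte sequence; payload = 0xDEE3.
But 0xDEE3 is in U+D800–U+DFFF, the surrogate range. Surrogates are not Unicode scalar values and are forbidden in UTF-8.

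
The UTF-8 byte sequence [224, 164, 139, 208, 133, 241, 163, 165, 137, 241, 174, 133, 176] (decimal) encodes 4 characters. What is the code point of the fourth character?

U+6E170

Offset 0: leading byte 0xE0 = 11100000 → 3-byte char #1 = E0 A4 8B.
Offset 3: leading byte 0xD0 = 11010000 → 2-byte char #2 = D0 85.
Offset 5: leading byte 0xF1 = 11110001 → 4-byte char #3 = F1 A3 A5 89.
Offset 9: leading byte 0xF1 = 11110001 → 4-byte char #4 = F1 AE 85 B0.
Leading byte 0xF1 = 11110001 matches 11110xxx → 4-byte sequence.
Byte 1: 0xF1 = 11110001, payload 001 (3 bits).
Byte 2: 0xAE = 10101110 (10xxxxxx ✓), payload 101110.
Byte 3: 0x85 = 10000101 (10xxxxxx ✓), payload 000101.
Byte 4: 0xB0 = 10110000 (10xxxxxx ✓), payload 110000.
Concatenate: 001101110000101110000 = 0x6E170 (21 bits → U+6E170).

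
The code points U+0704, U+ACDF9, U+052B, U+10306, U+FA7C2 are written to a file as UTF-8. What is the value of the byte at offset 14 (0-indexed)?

0x9F

U+0704 → 2-byte form DC 84 at offsets 0–1.
U+ACDF9 → 4-byte form F2 AC B7 B9 at offsets 2–5.
U+052B → 2-byte form D4 AB at offsets 6–7.
U+10306 → 4-byte form F0 90 8C 86 at offsets 8–11.
U+FA7C2 → 4-byte form F3 BA 9F 82 at offsets 12–15.
Offset 14 falls in char 5's range; it's byte 3 of F3 BA 9F 82 = 0x9F.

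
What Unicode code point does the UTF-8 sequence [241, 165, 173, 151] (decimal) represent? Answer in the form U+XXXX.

Leading byte 0xF1 = 11110001 matches 11110xxx → 4-byte sequence.
Byte 1: 0xF1 = 11110001, payload 001 (3 bits).
Byte 2: 0xA5 = 10100101 (10xxxxxx ✓), payload 100101.
Byte 3: 0xAD = 10101101 (10xxxxxx ✓), payload 101101.
Byte 4: 0x97 = 10010111 (10xxxxxx ✓), payload 010111.
Concatenate: 001100101101101010111 = 0x65B57 (21 bits → U+65B57).

U+65B57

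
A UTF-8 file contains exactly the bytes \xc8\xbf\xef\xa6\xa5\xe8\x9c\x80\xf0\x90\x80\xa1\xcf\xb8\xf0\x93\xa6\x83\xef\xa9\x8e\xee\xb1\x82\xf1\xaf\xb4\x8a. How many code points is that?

Byte at offset 0: 0xC8 = 11001000 → 2-byte char (#1). Advance 2.
Byte at offset 2: 0xEF = 11101111 → 3-byte char (#2). Advance 3.
Byte at offset 5: 0xE8 = 11101000 → 3-byte char (#3). Advance 3.
Byte at offset 8: 0xF0 = 11110000 → 4-byte char (#4). Advance 4.
Byte at offset 12: 0xCF = 11001111 → 2-byte char (#5). Advance 2.
Byte at offset 14: 0xF0 = 11110000 → 4-byte char (#6). Advance 4.
Byte at offset 18: 0xEF = 11101111 → 3-byte char (#7). Advance 3.
Byte at offset 21: 0xEE = 11101110 → 3-byte char (#8). Advance 3.
Byte at offset 24: 0xF1 = 11110001 → 4-byte char (#9). Advance 4.
Reached end at offset 28 after 9 code points.

9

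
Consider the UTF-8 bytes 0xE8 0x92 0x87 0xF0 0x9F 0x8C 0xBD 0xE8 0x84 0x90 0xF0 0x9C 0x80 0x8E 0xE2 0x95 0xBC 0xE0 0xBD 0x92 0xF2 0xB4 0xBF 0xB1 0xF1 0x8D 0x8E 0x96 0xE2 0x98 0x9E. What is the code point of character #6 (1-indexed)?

Offset 0: leading byte 0xE8 = 11101000 → 3-byte char #1 = E8 92 87.
Offset 3: leading byte 0xF0 = 11110000 → 4-byte char #2 = F0 9F 8C BD.
Offset 7: leading byte 0xE8 = 11101000 → 3-byte char #3 = E8 84 90.
Offset 10: leading byte 0xF0 = 11110000 → 4-byte char #4 = F0 9C 80 8E.
Offset 14: leading byte 0xE2 = 11100010 → 3-byte char #5 = E2 95 BC.
Offset 17: leading byte 0xE0 = 11100000 → 3-byte char #6 = E0 BD 92.
Leading byte 0xE0 = 11100000 matches 1110xxxx → 3-byte sequence.
Byte 1: 0xE0 = 11100000, payload 0000 (4 bits).
Byte 2: 0xBD = 10111101 (10xxxxxx ✓), payload 111101.
Byte 3: 0x92 = 10010010 (10xxxxxx ✓), payload 010010.
Concatenate: 0000111101010010 = 0xF52 (16 bits → U+0F52).

U+0F52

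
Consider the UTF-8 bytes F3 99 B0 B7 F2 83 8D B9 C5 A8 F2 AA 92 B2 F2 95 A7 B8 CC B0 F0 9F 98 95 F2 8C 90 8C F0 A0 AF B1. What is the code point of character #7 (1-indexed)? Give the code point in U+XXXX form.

U+1F615

Offset 0: leading byte 0xF3 = 11110011 → 4-byte char #1 = F3 99 B0 B7.
Offset 4: leading byte 0xF2 = 11110010 → 4-byte char #2 = F2 83 8D B9.
Offset 8: leading byte 0xC5 = 11000101 → 2-byte char #3 = C5 A8.
Offset 10: leading byte 0xF2 = 11110010 → 4-byte char #4 = F2 AA 92 B2.
Offset 14: leading byte 0xF2 = 11110010 → 4-byte char #5 = F2 95 A7 B8.
Offset 18: leading byte 0xCC = 11001100 → 2-byte char #6 = CC B0.
Offset 20: leading byte 0xF0 = 11110000 → 4-byte char #7 = F0 9F 98 95.
Leading byte 0xF0 = 11110000 matches 11110xxx → 4-byte sequence.
Byte 1: 0xF0 = 11110000, payload 000 (3 bits).
Byte 2: 0x9F = 10011111 (10xxxxxx ✓), payload 011111.
Byte 3: 0x98 = 10011000 (10xxxxxx ✓), payload 011000.
Byte 4: 0x95 = 10010101 (10xxxxxx ✓), payload 010101.
Concatenate: 000011111011000010101 = 0x1F615 (21 bits → U+1F615).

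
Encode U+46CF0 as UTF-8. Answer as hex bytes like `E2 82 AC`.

F1 86 B3 B0

U+46CF0 = 0x46CF0 = 290032 decimal. In range U+10000–U+10FFFF → 4-byte form: 11110xxx 10xxxxxx 10xxxxxx 10xxxxxx.
Binary (21 bits): 001000110110011110000.
Split 3+6+6+6: 001 | 000110 | 110011 | 110000.
Byte 1: 11110001 = 0xF1.
Byte 2: 10000110 = 0x86.
Byte 3: 10110011 = 0xB3.
Byte 4: 10110000 = 0xB0.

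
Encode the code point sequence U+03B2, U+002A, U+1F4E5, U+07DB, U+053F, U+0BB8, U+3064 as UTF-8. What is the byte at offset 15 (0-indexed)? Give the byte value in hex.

0x81

U+03B2 → 2-byte form CE B2 at offsets 0–1.
U+002A → 1-byte form 2A at offsets 2–2.
U+1F4E5 → 4-byte form F0 9F 93 A5 at offsets 3–6.
U+07DB → 2-byte form DF 9B at offsets 7–8.
U+053F → 2-byte form D4 BF at offsets 9–10.
U+0BB8 → 3-byte form E0 AE B8 at offsets 11–13.
U+3064 → 3-byte form E3 81 A4 at offsets 14–16.
Offset 15 falls in char 7's range; it's byte 2 of E3 81 A4 = 0x81.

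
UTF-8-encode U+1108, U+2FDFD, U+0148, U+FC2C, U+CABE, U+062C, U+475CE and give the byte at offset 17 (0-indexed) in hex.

0xF1

U+1108 → 3-byte form E1 84 88 at offsets 0–2.
U+2FDFD → 4-byte form F0 AF B7 BD at offsets 3–6.
U+0148 → 2-byte form C5 88 at offsets 7–8.
U+FC2C → 3-byte form EF B0 AC at offsets 9–11.
U+CABE → 3-byte form EC AA BE at offsets 12–14.
U+062C → 2-byte form D8 AC at offsets 15–16.
U+475CE → 4-byte form F1 87 97 8E at offsets 17–20.
Offset 17 falls in char 7's range; it's byte 1 of F1 87 97 8E = 0xF1.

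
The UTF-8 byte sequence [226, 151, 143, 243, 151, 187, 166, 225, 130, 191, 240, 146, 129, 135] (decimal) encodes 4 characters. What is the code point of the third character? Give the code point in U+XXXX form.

Offset 0: leading byte 0xE2 = 11100010 → 3-byte char #1 = E2 97 8F.
Offset 3: leading byte 0xF3 = 11110011 → 4-byte char #2 = F3 97 BB A6.
Offset 7: leading byte 0xE1 = 11100001 → 3-byte char #3 = E1 82 BF.
Leading byte 0xE1 = 11100001 matches 1110xxxx → 3-byte sequence.
Byte 1: 0xE1 = 11100001, payload 0001 (4 bits).
Byte 2: 0x82 = 10000010 (10xxxxxx ✓), payload 000010.
Byte 3: 0xBF = 10111111 (10xxxxxx ✓), payload 111111.
Concatenate: 0001000010111111 = 0x10BF (16 bits → U+10BF).

U+10BF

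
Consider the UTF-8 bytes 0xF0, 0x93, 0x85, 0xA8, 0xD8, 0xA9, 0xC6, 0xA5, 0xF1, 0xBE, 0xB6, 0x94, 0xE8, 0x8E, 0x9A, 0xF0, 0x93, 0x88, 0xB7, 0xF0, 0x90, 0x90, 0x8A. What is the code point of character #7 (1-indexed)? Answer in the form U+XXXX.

Offset 0: leading byte 0xF0 = 11110000 → 4-byte char #1 = F0 93 85 A8.
Offset 4: leading byte 0xD8 = 11011000 → 2-byte char #2 = D8 A9.
Offset 6: leading byte 0xC6 = 11000110 → 2-byte char #3 = C6 A5.
Offset 8: leading byte 0xF1 = 11110001 → 4-byte char #4 = F1 BE B6 94.
Offset 12: leading byte 0xE8 = 11101000 → 3-byte char #5 = E8 8E 9A.
Offset 15: leading byte 0xF0 = 11110000 → 4-byte char #6 = F0 93 88 B7.
Offset 19: leading byte 0xF0 = 11110000 → 4-byte char #7 = F0 90 90 8A.
Leading byte 0xF0 = 11110000 matches 11110xxx → 4-byte sequence.
Byte 1: 0xF0 = 11110000, payload 000 (3 bits).
Byte 2: 0x90 = 10010000 (10xxxxxx ✓), payload 010000.
Byte 3: 0x90 = 10010000 (10xxxxxx ✓), payload 010000.
Byte 4: 0x8A = 10001010 (10xxxxxx ✓), payload 001010.
Concatenate: 000010000010000001010 = 0x1040A (21 bits → U+1040A).

U+1040A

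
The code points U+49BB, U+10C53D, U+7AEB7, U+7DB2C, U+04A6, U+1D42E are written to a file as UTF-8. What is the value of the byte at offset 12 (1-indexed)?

0xF1

1-indexed offset 12 is 0-indexed offset 11.
U+49BB → 3-byte form E4 A6 BB at offsets 0–2.
U+10C53D → 4-byte form F4 8C 94 BD at offsets 3–6.
U+7AEB7 → 4-byte form F1 BA BA B7 at offsets 7–10.
U+7DB2C → 4-byte form F1 BD AC AC at offsets 11–14.
Offset 11 falls in char 4's range; it's byte 1 of F1 BD AC AC = 0xF1.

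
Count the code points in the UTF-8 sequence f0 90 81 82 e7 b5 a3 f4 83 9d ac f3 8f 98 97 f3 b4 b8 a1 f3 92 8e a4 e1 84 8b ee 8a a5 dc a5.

9

Byte at offset 0: 0xF0 = 11110000 → 4-byte char (#1). Advance 4.
Byte at offset 4: 0xE7 = 11100111 → 3-byte char (#2). Advance 3.
Byte at offset 7: 0xF4 = 11110100 → 4-byte char (#3). Advance 4.
Byte at offset 11: 0xF3 = 11110011 → 4-byte char (#4). Advance 4.
Byte at offset 15: 0xF3 = 11110011 → 4-byte char (#5). Advance 4.
Byte at offset 19: 0xF3 = 11110011 → 4-byte char (#6). Advance 4.
Byte at offset 23: 0xE1 = 11100001 → 3-byte char (#7). Advance 3.
Byte at offset 26: 0xEE = 11101110 → 3-byte char (#8). Advance 3.
Byte at offset 29: 0xDC = 11011100 → 2-byte char (#9). Advance 2.
Reached end at offset 31 after 9 code points.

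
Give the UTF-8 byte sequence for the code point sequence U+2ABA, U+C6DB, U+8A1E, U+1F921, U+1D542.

E2 AA BA EC 9B 9B E8 A8 9E F0 9F A4 A1 F0 9D 95 82

U+2ABA: 3-byte form → E2 AA BA.
U+C6DB: 3-byte form → EC 9B 9B.
U+8A1E: 3-byte form → E8 A8 9E.
U+1F921: 4-byte form → F0 9F A4 A1.
U+1D542: 4-byte form → F0 9D 95 82.
Concatenated (17 bytes): E2 AA BA EC 9B 9B E8 A8 9E F0 9F A4 A1 F0 9D 95 82.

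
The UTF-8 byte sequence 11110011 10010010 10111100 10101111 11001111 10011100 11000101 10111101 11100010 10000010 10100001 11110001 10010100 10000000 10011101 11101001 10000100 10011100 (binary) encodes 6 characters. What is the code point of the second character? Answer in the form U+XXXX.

Offset 0: leading byte 0xF3 = 11110011 → 4-byte char #1 = F3 92 BC AF.
Offset 4: leading byte 0xCF = 11001111 → 2-byte char #2 = CF 9C.
Leading byte 0xCF = 11001111 matches 110xxxxx → 2-byte sequence.
Byte 1: 0xCF = 11001111, payload 01111 (5 bits).
Byte 2: 0x9C = 10011100 (10xxxxxx ✓), payload 011100.
Concatenate: 01111011100 = 0x3DC (11 bits → U+03DC).

U+03DC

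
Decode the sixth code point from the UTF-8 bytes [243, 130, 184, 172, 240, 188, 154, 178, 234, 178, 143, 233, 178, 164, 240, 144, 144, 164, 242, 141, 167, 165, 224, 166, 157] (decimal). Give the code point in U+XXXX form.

Offset 0: leading byte 0xF3 = 11110011 → 4-byte char #1 = F3 82 B8 AC.
Offset 4: leading byte 0xF0 = 11110000 → 4-byte char #2 = F0 BC 9A B2.
Offset 8: leading byte 0xEA = 11101010 → 3-byte char #3 = EA B2 8F.
Offset 11: leading byte 0xE9 = 11101001 → 3-byte char #4 = E9 B2 A4.
Offset 14: leading byte 0xF0 = 11110000 → 4-byte char #5 = F0 90 90 A4.
Offset 18: leading byte 0xF2 = 11110010 → 4-byte char #6 = F2 8D A7 A5.
Leading byte 0xF2 = 11110010 matches 11110xxx → 4-byte sequence.
Byte 1: 0xF2 = 11110010, payload 010 (3 bits).
Byte 2: 0x8D = 10001101 (10xxxxxx ✓), payload 001101.
Byte 3: 0xA7 = 10100111 (10xxxxxx ✓), payload 100111.
Byte 4: 0xA5 = 10100101 (10xxxxxx ✓), payload 100101.
Concatenate: 010001101100111100101 = 0x8D9E5 (21 bits → U+8D9E5).

U+8D9E5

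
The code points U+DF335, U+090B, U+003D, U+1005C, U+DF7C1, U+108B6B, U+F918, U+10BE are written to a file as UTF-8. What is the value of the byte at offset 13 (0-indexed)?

0x9F

U+DF335 → 4-byte form F3 9F 8C B5 at offsets 0–3.
U+090B → 3-byte form E0 A4 8B at offsets 4–6.
U+003D → 1-byte form 3D at offsets 7–7.
U+1005C → 4-byte form F0 90 81 9C at offsets 8–11.
U+DF7C1 → 4-byte form F3 9F 9F 81 at offsets 12–15.
Offset 13 falls in char 5's range; it's byte 2 of F3 9F 9F 81 = 0x9F.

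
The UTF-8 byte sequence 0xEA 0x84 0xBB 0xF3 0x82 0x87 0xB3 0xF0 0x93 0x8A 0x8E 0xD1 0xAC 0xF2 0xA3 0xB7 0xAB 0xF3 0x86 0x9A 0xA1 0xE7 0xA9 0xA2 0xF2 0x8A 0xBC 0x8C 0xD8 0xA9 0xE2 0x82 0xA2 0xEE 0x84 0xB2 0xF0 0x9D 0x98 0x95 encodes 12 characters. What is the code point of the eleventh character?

U+E132

Offset 0: leading byte 0xEA = 11101010 → 3-byte char #1 = EA 84 BB.
Offset 3: leading byte 0xF3 = 11110011 → 4-byte char #2 = F3 82 87 B3.
Offset 7: leading byte 0xF0 = 11110000 → 4-byte char #3 = F0 93 8A 8E.
Offset 11: leading byte 0xD1 = 11010001 → 2-byte char #4 = D1 AC.
Offset 13: leading byte 0xF2 = 11110010 → 4-byte char #5 = F2 A3 B7 AB.
Offset 17: leading byte 0xF3 = 11110011 → 4-byte char #6 = F3 86 9A A1.
Offset 21: leading byte 0xE7 = 11100111 → 3-byte char #7 = E7 A9 A2.
Offset 24: leading byte 0xF2 = 11110010 → 4-byte char #8 = F2 8A BC 8C.
Offset 28: leading byte 0xD8 = 11011000 → 2-byte char #9 = D8 A9.
Offset 30: leading byte 0xE2 = 11100010 → 3-byte char #10 = E2 82 A2.
Offset 33: leading byte 0xEE = 11101110 → 3-byte char #11 = EE 84 B2.
Leading byte 0xEE = 11101110 matches 1110xxxx → 3-byte sequence.
Byte 1: 0xEE = 11101110, payload 1110 (4 bits).
Byte 2: 0x84 = 10000100 (10xxxxxx ✓), payload 000100.
Byte 3: 0xB2 = 10110010 (10xxxxxx ✓), payload 110010.
Concatenate: 1110000100110010 = 0xE132 (16 bits → U+E132).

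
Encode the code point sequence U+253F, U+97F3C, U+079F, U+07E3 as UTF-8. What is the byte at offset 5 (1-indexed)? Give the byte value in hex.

1-indexed offset 5 is 0-indexed offset 4.
U+253F → 3-byte form E2 94 BF at offsets 0–2.
U+97F3C → 4-byte form F2 97 BC BC at offsets 3–6.
Offset 4 falls in char 2's range; it's byte 2 of F2 97 BC BC = 0x97.

0x97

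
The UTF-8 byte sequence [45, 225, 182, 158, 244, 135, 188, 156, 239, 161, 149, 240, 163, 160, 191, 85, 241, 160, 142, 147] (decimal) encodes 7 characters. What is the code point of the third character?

Offset 0: leading byte 0x2D = 00101101 → 1-byte char #1 = 2D.
Offset 1: leading byte 0xE1 = 11100001 → 3-byte char #2 = E1 B6 9E.
Offset 4: leading byte 0xF4 = 11110100 → 4-byte char #3 = F4 87 BC 9C.
Leading byte 0xF4 = 11110100 matches 11110xxx → 4-byte sequence.
Byte 1: 0xF4 = 11110100, payload 100 (3 bits).
Byte 2: 0x87 = 10000111 (10xxxxxx ✓), payload 000111.
Byte 3: 0xBC = 10111100 (10xxxxxx ✓), payload 111100.
Byte 4: 0x9C = 10011100 (10xxxxxx ✓), payload 011100.
Concatenate: 100000111111100011100 = 0x107F1C (21 bits → U+107F1C).

U+107F1C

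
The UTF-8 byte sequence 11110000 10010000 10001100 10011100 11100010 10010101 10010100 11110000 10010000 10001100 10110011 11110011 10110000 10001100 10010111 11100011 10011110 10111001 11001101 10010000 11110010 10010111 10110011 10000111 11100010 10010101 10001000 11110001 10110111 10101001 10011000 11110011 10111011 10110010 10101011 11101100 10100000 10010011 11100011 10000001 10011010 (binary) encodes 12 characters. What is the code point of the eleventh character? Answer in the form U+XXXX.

Offset 0: leading byte 0xF0 = 11110000 → 4-byte char #1 = F0 90 8C 9C.
Offset 4: leading byte 0xE2 = 11100010 → 3-byte char #2 = E2 95 94.
Offset 7: leading byte 0xF0 = 11110000 → 4-byte char #3 = F0 90 8C B3.
Offset 11: leading byte 0xF3 = 11110011 → 4-byte char #4 = F3 B0 8C 97.
Offset 15: leading byte 0xE3 = 11100011 → 3-byte char #5 = E3 9E B9.
Offset 18: leading byte 0xCD = 11001101 → 2-byte char #6 = CD 90.
Offset 20: leading byte 0xF2 = 11110010 → 4-byte char #7 = F2 97 B3 87.
Offset 24: leading byte 0xE2 = 11100010 → 3-byte char #8 = E2 95 88.
Offset 27: leading byte 0xF1 = 11110001 → 4-byte char #9 = F1 B7 A9 98.
Offset 31: leading byte 0xF3 = 11110011 → 4-byte char #10 = F3 BB B2 AB.
Offset 35: leading byte 0xEC = 11101100 → 3-byte char #11 = EC A0 93.
Leading byte 0xEC = 11101100 matches 1110xxxx → 3-byte sequence.
Byte 1: 0xEC = 11101100, payload 1100 (4 bits).
Byte 2: 0xA0 = 10100000 (10xxxxxx ✓), payload 100000.
Byte 3: 0x93 = 10010011 (10xxxxxx ✓), payload 010011.
Concatenate: 1100100000010011 = 0xC813 (16 bits → U+C813).

U+C813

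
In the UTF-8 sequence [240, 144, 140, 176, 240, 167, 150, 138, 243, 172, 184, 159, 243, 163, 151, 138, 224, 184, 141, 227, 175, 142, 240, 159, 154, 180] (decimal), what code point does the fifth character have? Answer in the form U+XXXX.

U+0E0D

Offset 0: leading byte 0xF0 = 11110000 → 4-byte char #1 = F0 90 8C B0.
Offset 4: leading byte 0xF0 = 11110000 → 4-byte char #2 = F0 A7 96 8A.
Offset 8: leading byte 0xF3 = 11110011 → 4-byte char #3 = F3 AC B8 9F.
Offset 12: leading byte 0xF3 = 11110011 → 4-byte char #4 = F3 A3 97 8A.
Offset 16: leading byte 0xE0 = 11100000 → 3-byte char #5 = E0 B8 8D.
Leading byte 0xE0 = 11100000 matches 1110xxxx → 3-byte sequence.
Byte 1: 0xE0 = 11100000, payload 0000 (4 bits).
Byte 2: 0xB8 = 10111000 (10xxxxxx ✓), payload 111000.
Byte 3: 0x8D = 10001101 (10xxxxxx ✓), payload 001101.
Concatenate: 0000111000001101 = 0xE0D (16 bits → U+0E0D).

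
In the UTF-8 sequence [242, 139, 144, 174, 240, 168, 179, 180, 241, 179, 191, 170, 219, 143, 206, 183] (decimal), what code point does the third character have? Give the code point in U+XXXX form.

U+73FEA

Offset 0: leading byte 0xF2 = 11110010 → 4-byte char #1 = F2 8B 90 AE.
Offset 4: leading byte 0xF0 = 11110000 → 4-byte char #2 = F0 A8 B3 B4.
Offset 8: leading byte 0xF1 = 11110001 → 4-byte char #3 = F1 B3 BF AA.
Leading byte 0xF1 = 11110001 matches 11110xxx → 4-byte sequence.
Byte 1: 0xF1 = 11110001, payload 001 (3 bits).
Byte 2: 0xB3 = 10110011 (10xxxxxx ✓), payload 110011.
Byte 3: 0xBF = 10111111 (10xxxxxx ✓), payload 111111.
Byte 4: 0xAA = 10101010 (10xxxxxx ✓), payload 101010.
Concatenate: 001110011111111101010 = 0x73FEA (21 bits → U+73FEA).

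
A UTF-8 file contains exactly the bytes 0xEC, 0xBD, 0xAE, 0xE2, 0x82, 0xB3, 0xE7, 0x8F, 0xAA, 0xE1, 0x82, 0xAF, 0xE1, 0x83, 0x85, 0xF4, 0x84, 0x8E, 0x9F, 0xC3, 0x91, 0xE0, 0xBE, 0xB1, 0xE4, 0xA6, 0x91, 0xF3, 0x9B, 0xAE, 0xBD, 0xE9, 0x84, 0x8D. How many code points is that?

11

Byte at offset 0: 0xEC = 11101100 → 3-byte char (#1). Advance 3.
Byte at offset 3: 0xE2 = 11100010 → 3-byte char (#2). Advance 3.
Byte at offset 6: 0xE7 = 11100111 → 3-byte char (#3). Advance 3.
Byte at offset 9: 0xE1 = 11100001 → 3-byte char (#4). Advance 3.
Byte at offset 12: 0xE1 = 11100001 → 3-byte char (#5). Advance 3.
Byte at offset 15: 0xF4 = 11110100 → 4-byte char (#6). Advance 4.
Byte at offset 19: 0xC3 = 11000011 → 2-byte char (#7). Advance 2.
Byte at offset 21: 0xE0 = 11100000 → 3-byte char (#8). Advance 3.
Byte at offset 24: 0xE4 = 11100100 → 3-byte char (#9). Advance 3.
Byte at offset 27: 0xF3 = 11110011 → 4-byte char (#10). Advance 4.
Byte at offset 31: 0xE9 = 11101001 → 3-byte char (#11). Advance 3.
Reached end at offset 34 after 11 code points.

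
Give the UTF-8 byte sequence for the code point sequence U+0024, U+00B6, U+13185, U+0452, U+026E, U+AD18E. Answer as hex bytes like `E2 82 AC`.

U+0024: 1-byte form → 24.
U+00B6: 2-byte form → C2 B6.
U+13185: 4-byte form → F0 93 86 85.
U+0452: 2-byte form → D1 92.
U+026E: 2-byte form → C9 AE.
U+AD18E: 4-byte form → F2 AD 86 8E.
Concatenated (15 bytes): 24 C2 B6 F0 93 86 85 D1 92 C9 AE F2 AD 86 8E.

24 C2 B6 F0 93 86 85 D1 92 C9 AE F2 AD 86 8E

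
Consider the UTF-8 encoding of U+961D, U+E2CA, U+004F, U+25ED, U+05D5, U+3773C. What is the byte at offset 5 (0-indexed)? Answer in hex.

U+961D → 3-byte form E9 98 9D at offsets 0–2.
U+E2CA → 3-byte form EE 8B 8A at offsets 3–5.
Offset 5 falls in char 2's range; it's byte 3 of EE 8B 8A = 0x8A.

0x8A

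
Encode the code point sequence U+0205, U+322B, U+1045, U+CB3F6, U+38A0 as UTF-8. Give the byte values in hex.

U+0205: 2-byte form → C8 85.
U+322B: 3-byte form → E3 88 AB.
U+1045: 3-byte form → E1 81 85.
U+CB3F6: 4-byte form → F3 8B 8F B6.
U+38A0: 3-byte form → E3 A2 A0.
Concatenated (15 bytes): C8 85 E3 88 AB E1 81 85 F3 8B 8F B6 E3 A2 A0.

C8 85 E3 88 AB E1 81 85 F3 8B 8F B6 E3 A2 A0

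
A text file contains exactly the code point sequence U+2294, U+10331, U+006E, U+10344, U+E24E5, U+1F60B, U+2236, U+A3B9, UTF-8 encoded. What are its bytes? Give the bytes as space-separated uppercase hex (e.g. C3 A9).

U+2294: 3-byte form → E2 8A 94.
U+10331: 4-byte form → F0 90 8C B1.
U+006E: 1-byte form → 6E.
U+10344: 4-byte form → F0 90 8D 84.
U+E24E5: 4-byte form → F3 A2 93 A5.
U+1F60B: 4-byte form → F0 9F 98 8B.
U+2236: 3-byte form → E2 88 B6.
U+A3B9: 3-byte form → EA 8E B9.
Concatenated (26 bytes): E2 8A 94 F0 90 8C B1 6E F0 90 8D 84 F3 A2 93 A5 F0 9F 98 8B E2 88 B6 EA 8E B9.

E2 8A 94 F0 90 8C B1 6E F0 90 8D 84 F3 A2 93 A5 F0 9F 98 8B E2 88 B6 EA 8E B9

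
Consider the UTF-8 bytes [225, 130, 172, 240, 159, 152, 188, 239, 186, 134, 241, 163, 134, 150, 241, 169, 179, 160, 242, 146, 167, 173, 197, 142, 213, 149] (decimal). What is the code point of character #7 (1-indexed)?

Offset 0: leading byte 0xE1 = 11100001 → 3-byte char #1 = E1 82 AC.
Offset 3: leading byte 0xF0 = 11110000 → 4-byte char #2 = F0 9F 98 BC.
Offset 7: leading byte 0xEF = 11101111 → 3-byte char #3 = EF BA 86.
Offset 10: leading byte 0xF1 = 11110001 → 4-byte char #4 = F1 A3 86 96.
Offset 14: leading byte 0xF1 = 11110001 → 4-byte char #5 = F1 A9 B3 A0.
Offset 18: leading byte 0xF2 = 11110010 → 4-byte char #6 = F2 92 A7 AD.
Offset 22: leading byte 0xC5 = 11000101 → 2-byte char #7 = C5 8E.
Leading byte 0xC5 = 11000101 matches 110xxxxx → 2-byte sequence.
Byte 1: 0xC5 = 11000101, payload 00101 (5 bits).
Byte 2: 0x8E = 10001110 (10xxxxxx ✓), payload 001110.
Concatenate: 00101001110 = 0x14E (11 bits → U+014E).

U+014E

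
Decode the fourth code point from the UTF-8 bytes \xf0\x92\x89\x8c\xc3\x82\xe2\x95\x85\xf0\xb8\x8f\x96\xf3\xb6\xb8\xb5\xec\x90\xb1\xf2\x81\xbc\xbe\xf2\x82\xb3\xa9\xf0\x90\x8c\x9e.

Offset 0: leading byte 0xF0 = 11110000 → 4-byte char #1 = F0 92 89 8C.
Offset 4: leading byte 0xC3 = 11000011 → 2-byte char #2 = C3 82.
Offset 6: leading byte 0xE2 = 11100010 → 3-byte char #3 = E2 95 85.
Offset 9: leading byte 0xF0 = 11110000 → 4-byte char #4 = F0 B8 8F 96.
Leading byte 0xF0 = 11110000 matches 11110xxx → 4-byte sequence.
Byte 1: 0xF0 = 11110000, payload 000 (3 bits).
Byte 2: 0xB8 = 10111000 (10xxxxxx ✓), payload 111000.
Byte 3: 0x8F = 10001111 (10xxxxxx ✓), payload 001111.
Byte 4: 0x96 = 10010110 (10xxxxxx ✓), payload 010110.
Concatenate: 000111000001111010110 = 0x383D6 (21 bits → U+383D6).

U+383D6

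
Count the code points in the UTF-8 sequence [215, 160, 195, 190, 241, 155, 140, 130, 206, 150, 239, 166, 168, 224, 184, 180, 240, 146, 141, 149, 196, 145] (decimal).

Byte at offset 0: 0xD7 = 11010111 → 2-byte char (#1). Advance 2.
Byte at offset 2: 0xC3 = 11000011 → 2-byte char (#2). Advance 2.
Byte at offset 4: 0xF1 = 11110001 → 4-byte char (#3). Advance 4.
Byte at offset 8: 0xCE = 11001110 → 2-byte char (#4). Advance 2.
Byte at offset 10: 0xEF = 11101111 → 3-byte char (#5). Advance 3.
Byte at offset 13: 0xE0 = 11100000 → 3-byte char (#6). Advance 3.
Byte at offset 16: 0xF0 = 11110000 → 4-byte char (#7). Advance 4.
Byte at offset 20: 0xC4 = 11000100 → 2-byte char (#8). Advance 2.
Reached end at offset 22 after 8 code points.

8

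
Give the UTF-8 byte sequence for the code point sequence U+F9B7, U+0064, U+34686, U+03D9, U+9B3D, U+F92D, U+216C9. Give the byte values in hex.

U+F9B7: 3-byte form → EF A6 B7.
U+0064: 1-byte form → 64.
U+34686: 4-byte form → F0 B4 9A 86.
U+03D9: 2-byte form → CF 99.
U+9B3D: 3-byte form → E9 AC BD.
U+F92D: 3-byte form → EF A4 AD.
U+216C9: 4-byte form → F0 A1 9B 89.
Concatenated (20 bytes): EF A6 B7 64 F0 B4 9A 86 CF 99 E9 AC BD EF A4 AD F0 A1 9B 89.

EF A6 B7 64 F0 B4 9A 86 CF 99 E9 AC BD EF A4 AD F0 A1 9B 89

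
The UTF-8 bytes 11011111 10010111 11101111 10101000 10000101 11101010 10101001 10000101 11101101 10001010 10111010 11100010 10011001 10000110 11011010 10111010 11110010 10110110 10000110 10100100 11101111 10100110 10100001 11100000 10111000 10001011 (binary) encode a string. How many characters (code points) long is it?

9

Byte at offset 0: 0xDF = 11011111 → 2-byte char (#1). Advance 2.
Byte at offset 2: 0xEF = 11101111 → 3-byte char (#2). Advance 3.
Byte at offset 5: 0xEA = 11101010 → 3-byte char (#3). Advance 3.
Byte at offset 8: 0xED = 11101101 → 3-byte char (#4). Advance 3.
Byte at offset 11: 0xE2 = 11100010 → 3-byte char (#5). Advance 3.
Byte at offset 14: 0xDA = 11011010 → 2-byte char (#6). Advance 2.
Byte at offset 16: 0xF2 = 11110010 → 4-byte char (#7). Advance 4.
Byte at offset 20: 0xEF = 11101111 → 3-byte char (#8). Advance 3.
Byte at offset 23: 0xE0 = 11100000 → 3-byte char (#9). Advance 3.
Reached end at offset 26 after 9 code points.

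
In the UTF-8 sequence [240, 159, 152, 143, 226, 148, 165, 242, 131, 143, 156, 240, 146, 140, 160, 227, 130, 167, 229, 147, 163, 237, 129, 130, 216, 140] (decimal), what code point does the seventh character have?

U+D042

Offset 0: leading byte 0xF0 = 11110000 → 4-byte char #1 = F0 9F 98 8F.
Offset 4: leading byte 0xE2 = 11100010 → 3-byte char #2 = E2 94 A5.
Offset 7: leading byte 0xF2 = 11110010 → 4-byte char #3 = F2 83 8F 9C.
Offset 11: leading byte 0xF0 = 11110000 → 4-byte char #4 = F0 92 8C A0.
Offset 15: leading byte 0xE3 = 11100011 → 3-byte char #5 = E3 82 A7.
Offset 18: leading byte 0xE5 = 11100101 → 3-byte char #6 = E5 93 A3.
Offset 21: leading byte 0xED = 11101101 → 3-byte char #7 = ED 81 82.
Leading byte 0xED = 11101101 matches 1110xxxx → 3-byte sequence.
Byte 1: 0xED = 11101101, payload 1101 (4 bits).
Byte 2: 0x81 = 10000001 (10xxxxxx ✓), payload 000001.
Byte 3: 0x82 = 10000010 (10xxxxxx ✓), payload 000010.
Concatenate: 1101000001000010 = 0xD042 (16 bits → U+D042).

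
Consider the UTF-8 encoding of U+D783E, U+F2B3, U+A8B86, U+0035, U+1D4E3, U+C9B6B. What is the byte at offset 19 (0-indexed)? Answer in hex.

0xAB

U+D783E → 4-byte form F3 97 A0 BE at offsets 0–3.
U+F2B3 → 3-byte form EF 8A B3 at offsets 4–6.
U+A8B86 → 4-byte form F2 A8 AE 86 at offsets 7–10.
U+0035 → 1-byte form 35 at offsets 11–11.
U+1D4E3 → 4-byte form F0 9D 93 A3 at offsets 12–15.
U+C9B6B → 4-byte form F3 89 AD AB at offsets 16–19.
Offset 19 falls in char 6's range; it's byte 4 of F3 89 AD AB = 0xAB.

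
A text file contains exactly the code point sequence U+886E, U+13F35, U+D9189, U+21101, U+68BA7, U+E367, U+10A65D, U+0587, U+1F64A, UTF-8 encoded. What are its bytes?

U+886E: 3-byte form → E8 A1 AE.
U+13F35: 4-byte form → F0 93 BC B5.
U+D9189: 4-byte form → F3 99 86 89.
U+21101: 4-byte form → F0 A1 84 81.
U+68BA7: 4-byte form → F1 A8 AE A7.
U+E367: 3-byte form → EE 8D A7.
U+10A65D: 4-byte form → F4 8A 99 9D.
U+0587: 2-byte form → D6 87.
U+1F64A: 4-byte form → F0 9F 99 8A.
Concatenated (32 bytes): E8 A1 AE F0 93 BC B5 F3 99 86 89 F0 A1 84 81 F1 A8 AE A7 EE 8D A7 F4 8A 99 9D D6 87 F0 9F 99 8A.

E8 A1 AE F0 93 BC B5 F3 99 86 89 F0 A1 84 81 F1 A8 AE A7 EE 8D A7 F4 8A 99 9D D6 87 F0 9F 99 8A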